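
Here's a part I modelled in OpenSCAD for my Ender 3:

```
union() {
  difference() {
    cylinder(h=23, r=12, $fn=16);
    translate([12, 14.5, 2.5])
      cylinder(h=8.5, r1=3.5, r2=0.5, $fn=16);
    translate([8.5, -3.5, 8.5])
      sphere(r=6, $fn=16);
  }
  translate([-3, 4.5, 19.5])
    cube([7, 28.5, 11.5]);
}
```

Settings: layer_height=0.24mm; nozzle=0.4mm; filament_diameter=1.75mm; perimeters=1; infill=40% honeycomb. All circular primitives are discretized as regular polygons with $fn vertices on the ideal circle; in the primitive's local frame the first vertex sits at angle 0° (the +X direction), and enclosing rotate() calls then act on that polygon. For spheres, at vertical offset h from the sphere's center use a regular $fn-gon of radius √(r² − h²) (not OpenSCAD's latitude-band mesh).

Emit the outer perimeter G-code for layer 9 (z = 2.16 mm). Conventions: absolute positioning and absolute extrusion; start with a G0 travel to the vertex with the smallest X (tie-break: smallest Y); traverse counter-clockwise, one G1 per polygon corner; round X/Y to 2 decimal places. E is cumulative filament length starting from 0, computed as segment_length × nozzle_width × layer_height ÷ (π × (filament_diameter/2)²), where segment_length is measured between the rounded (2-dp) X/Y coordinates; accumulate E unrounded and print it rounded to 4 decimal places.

At z = 2.16 mm: the r=12 cylinder gives a regular 16-gon of circumradius 12 (constant along its height); the cone at (12, 14.5) is not intersected at this z (z outside [2.5, 11]); the sphere at (8.5, -3.5) is not intersected at this z (|z−center|=6.340 > r=6); Taking the first minus the rest: none of the subtracted shapes is present at this height, so the r=12 cylinder is unchanged — 1 connected region; the cube at (-3, 4.5) is absent (z outside [19.5, 31]); Taking the union: only that combined region is present, so the union is just that shape — 1 connected region. The outline is a single polygon with 16 vertices. Extrusion per mm of travel: 0.4 × 0.24 / (π × 0.875²) = 0.039912. Accumulating E over each segment gives final E = 2.9907.

G0 X-12.00 Y0.00 Z2.16
G1 X-11.09 Y-4.59 E0.1868
G1 X-8.49 Y-8.49 E0.3738
G1 X-4.59 Y-11.09 E0.5609
G1 X0.00 Y-12.00 E0.7477
G1 X4.59 Y-11.09 E0.9344
G1 X8.49 Y-8.49 E1.1215
G1 X11.09 Y-4.59 E1.3086
G1 X12.00 Y0.00 E1.4954
G1 X11.09 Y4.59 E1.6821
G1 X8.49 Y8.49 E1.8692
G1 X4.59 Y11.09 E2.0563
G1 X0.00 Y12.00 E2.2430
G1 X-4.59 Y11.09 E2.4298
G1 X-8.49 Y8.49 E2.6169
G1 X-11.09 Y4.59 E2.8040
G1 X-12.00 Y0.00 E2.9907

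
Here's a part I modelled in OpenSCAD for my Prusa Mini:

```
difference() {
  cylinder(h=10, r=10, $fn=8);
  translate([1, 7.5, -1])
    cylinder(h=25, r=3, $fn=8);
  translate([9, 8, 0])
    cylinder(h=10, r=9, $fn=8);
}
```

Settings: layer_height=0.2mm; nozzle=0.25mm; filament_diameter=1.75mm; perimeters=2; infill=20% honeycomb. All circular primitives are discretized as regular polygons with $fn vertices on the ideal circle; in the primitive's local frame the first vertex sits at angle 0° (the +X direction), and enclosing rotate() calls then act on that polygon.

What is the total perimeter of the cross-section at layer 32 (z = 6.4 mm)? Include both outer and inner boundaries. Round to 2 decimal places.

At z = 6.4 mm: the r=10 cylinder contributes a regular 8-gon of circumradius 10 (perimeter = 2·8·10.000·sin(180°/8) = 61.23 mm); the cylinder at (1, 7.5): section is a regular 8-gon, circumradius r=3 (perimeter = 2·8·3.000·sin(180°/8) = 18.37 mm); the r=9 cylinder at (9, 8) contributes a regular 8-gon of circumradius 9 (perimeter = 2·8·9.000·sin(180°/8) = 55.11 mm); After the difference (first − rest): starting from the r=10 cylinder, the r=3 cylinder at (1, 7.5) partially overlaps it — only the 22.71 mm² overlap (of its 25.46 mm²) is removed, clipping the outline; the r=9 cylinder at (9, 8) partially overlaps it — only the 43.32 mm² overlap (of its 229.10 mm²) is removed, clipping the outline — boundary = 62.01 mm. Overall, the cross-section is a single solid region. Total boundary length (outer) = 62.01 mm.

62.01 mm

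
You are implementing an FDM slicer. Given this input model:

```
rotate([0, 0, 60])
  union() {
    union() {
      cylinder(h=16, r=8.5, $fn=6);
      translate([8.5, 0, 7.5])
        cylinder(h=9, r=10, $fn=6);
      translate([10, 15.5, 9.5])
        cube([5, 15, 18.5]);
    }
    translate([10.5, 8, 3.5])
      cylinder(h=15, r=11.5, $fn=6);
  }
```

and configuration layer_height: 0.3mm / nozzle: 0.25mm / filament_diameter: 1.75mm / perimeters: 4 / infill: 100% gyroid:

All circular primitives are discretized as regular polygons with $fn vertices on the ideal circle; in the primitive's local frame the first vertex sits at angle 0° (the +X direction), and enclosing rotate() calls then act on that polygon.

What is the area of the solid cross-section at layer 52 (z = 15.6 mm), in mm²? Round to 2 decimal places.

621.45 mm²

At z = 15.6 mm: the r=8.5 cylinder contributes a regular 6-gon of circumradius 8.5 (area = (6/2)·8.500²·sin(360°/6) = 187.71 mm²); the cylinder at (8.5, 0): section is a regular 6-gon, circumradius r=10 (area = (6/2)·10.000²·sin(360°/6) = 259.81 mm²); the cube at (10, 15.5) (footprint 5×15) is included at this height (area 75.00 mm²); Merging all regions: the regions partially overlap — summed areas 522.52 mm² minus the doubly-counted overlap 84.65 mm² gives 437.86 mm² — area = 437.86 mm²; the r=11.5 cylinder at (10.5, 8) gives a regular 6-gon of circumradius 11.5 (constant along its height) (area = (6/2)·11.500²·sin(360°/6) = 343.60 mm²); Combining (union): the regions partially overlap — summed areas 781.46 mm² minus the doubly-counted overlap 160.01 mm² gives 621.45 mm² — area = 621.45 mm²; (whole slice rotated 60° about Z — lengths, areas and connectivity unchanged). Overall, the cross-section is a single solid region. Net area = 621.45 mm².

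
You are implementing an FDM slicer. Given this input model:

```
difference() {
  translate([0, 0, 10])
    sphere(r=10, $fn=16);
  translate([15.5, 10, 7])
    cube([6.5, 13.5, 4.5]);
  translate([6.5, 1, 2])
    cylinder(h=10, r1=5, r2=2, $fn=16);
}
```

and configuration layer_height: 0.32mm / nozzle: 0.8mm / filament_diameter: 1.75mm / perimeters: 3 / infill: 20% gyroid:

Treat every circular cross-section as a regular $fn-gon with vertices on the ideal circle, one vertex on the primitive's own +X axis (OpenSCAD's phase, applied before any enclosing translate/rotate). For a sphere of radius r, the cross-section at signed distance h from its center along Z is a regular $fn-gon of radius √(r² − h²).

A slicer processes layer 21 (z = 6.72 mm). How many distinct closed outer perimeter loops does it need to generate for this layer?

At z = 6.72 mm: the r=10 sphere slices to a regular 16-gon of circumradius 9.447 (√(r²−h²) with h=3.28 from center); the cube at (15.5, 10) does not reach this height (z outside [7, 11.5]); the cone at (6.5, 1) contributes a regular 16-gon of circumradius 3.584 (interpolated between r1=5 and r2=2 at t=0.472); Taking the first minus the rest: starting from the r=10 sphere, the cone at (6.5, 1) partially overlaps it — only the 36.48 mm² overlap (of its 39.32 mm²) is removed, clipping the outline — 1 connected region. The result has 1 disconnected region.

1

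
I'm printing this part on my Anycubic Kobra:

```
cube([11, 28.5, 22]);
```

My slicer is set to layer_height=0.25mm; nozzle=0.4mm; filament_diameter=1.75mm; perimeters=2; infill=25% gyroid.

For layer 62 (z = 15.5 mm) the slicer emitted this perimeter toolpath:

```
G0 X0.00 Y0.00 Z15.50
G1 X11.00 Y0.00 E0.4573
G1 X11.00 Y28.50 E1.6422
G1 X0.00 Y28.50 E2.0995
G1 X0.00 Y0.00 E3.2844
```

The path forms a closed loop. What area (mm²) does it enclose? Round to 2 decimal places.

313.50 mm²

Apply the shoelace formula to the sequence of (X, Y) vertices; enclosed area = 313.50 mm².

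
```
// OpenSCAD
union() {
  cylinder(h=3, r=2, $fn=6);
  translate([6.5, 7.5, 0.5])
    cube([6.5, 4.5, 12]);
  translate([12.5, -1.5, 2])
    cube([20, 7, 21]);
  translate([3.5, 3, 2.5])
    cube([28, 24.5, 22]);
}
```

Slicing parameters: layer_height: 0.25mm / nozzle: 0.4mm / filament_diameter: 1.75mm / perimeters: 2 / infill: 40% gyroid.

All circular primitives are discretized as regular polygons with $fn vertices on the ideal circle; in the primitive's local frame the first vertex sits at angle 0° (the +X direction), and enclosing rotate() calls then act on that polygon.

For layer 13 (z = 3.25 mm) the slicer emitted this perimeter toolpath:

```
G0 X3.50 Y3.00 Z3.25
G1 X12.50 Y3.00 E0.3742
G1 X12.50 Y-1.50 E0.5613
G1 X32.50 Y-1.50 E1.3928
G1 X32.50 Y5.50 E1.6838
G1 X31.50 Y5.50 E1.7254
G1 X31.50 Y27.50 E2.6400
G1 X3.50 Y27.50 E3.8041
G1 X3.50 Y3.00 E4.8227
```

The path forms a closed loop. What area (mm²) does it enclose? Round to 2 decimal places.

Apply the shoelace formula to the sequence of (X, Y) vertices; enclosed area = 778.50 mm².

778.50 mm²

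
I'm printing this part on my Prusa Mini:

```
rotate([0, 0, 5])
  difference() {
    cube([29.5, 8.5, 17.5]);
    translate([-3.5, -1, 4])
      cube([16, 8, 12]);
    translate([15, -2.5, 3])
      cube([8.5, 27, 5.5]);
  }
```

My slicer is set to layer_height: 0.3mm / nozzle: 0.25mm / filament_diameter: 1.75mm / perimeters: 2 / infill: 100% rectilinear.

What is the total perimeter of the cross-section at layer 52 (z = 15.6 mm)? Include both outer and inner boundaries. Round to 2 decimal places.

At z = 15.6 mm: the cube (footprint 29.5×8.5) is included at this height (perimeter 76.00 mm); the cube at (-3.5, -1) is present — its section is the full 16×8 rectangle (perimeter 48.00 mm); the cube at (15, -2.5) is not intersected at this z (z outside [3, 8.5]); Taking the first minus the rest: starting from the 29.5×8.5 cube, the 16×8 cube at (-3.5, -1) partially overlaps it — only the 87.50 mm² overlap (of its 128.00 mm²) is removed, clipping the outline — boundary = 76.00 mm; (whole slice rotated 5° about Z — lengths, areas and connectivity unchanged). Overall, the cross-section is a single solid region. Total boundary length (outer) = 76.00 mm.

76.00 mm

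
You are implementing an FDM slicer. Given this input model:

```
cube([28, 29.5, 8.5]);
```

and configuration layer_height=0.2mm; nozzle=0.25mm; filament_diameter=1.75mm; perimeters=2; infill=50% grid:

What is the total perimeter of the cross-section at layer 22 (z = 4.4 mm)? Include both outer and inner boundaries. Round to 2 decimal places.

At z = 4.4 mm: the cube is present — its section is the full 28×29.5 rectangle (perimeter 115.00 mm). Overall, the cross-section is a single solid region. Total boundary length (outer) = 115.00 mm.

115.00 mm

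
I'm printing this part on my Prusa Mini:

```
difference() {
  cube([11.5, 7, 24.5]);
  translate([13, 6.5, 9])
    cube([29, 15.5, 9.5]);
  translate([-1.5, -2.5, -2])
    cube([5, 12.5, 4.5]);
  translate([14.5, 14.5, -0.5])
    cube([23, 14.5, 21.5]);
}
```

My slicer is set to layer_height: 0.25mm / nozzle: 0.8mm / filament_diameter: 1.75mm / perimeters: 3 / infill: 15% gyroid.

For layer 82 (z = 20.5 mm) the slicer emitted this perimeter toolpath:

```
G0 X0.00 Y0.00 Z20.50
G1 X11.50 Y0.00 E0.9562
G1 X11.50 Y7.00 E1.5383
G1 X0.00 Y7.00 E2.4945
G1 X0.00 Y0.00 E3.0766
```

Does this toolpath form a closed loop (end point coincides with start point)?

yes

Start point (G0): (0.00, 0.00). End point (last G1): the path returns to the start — closed.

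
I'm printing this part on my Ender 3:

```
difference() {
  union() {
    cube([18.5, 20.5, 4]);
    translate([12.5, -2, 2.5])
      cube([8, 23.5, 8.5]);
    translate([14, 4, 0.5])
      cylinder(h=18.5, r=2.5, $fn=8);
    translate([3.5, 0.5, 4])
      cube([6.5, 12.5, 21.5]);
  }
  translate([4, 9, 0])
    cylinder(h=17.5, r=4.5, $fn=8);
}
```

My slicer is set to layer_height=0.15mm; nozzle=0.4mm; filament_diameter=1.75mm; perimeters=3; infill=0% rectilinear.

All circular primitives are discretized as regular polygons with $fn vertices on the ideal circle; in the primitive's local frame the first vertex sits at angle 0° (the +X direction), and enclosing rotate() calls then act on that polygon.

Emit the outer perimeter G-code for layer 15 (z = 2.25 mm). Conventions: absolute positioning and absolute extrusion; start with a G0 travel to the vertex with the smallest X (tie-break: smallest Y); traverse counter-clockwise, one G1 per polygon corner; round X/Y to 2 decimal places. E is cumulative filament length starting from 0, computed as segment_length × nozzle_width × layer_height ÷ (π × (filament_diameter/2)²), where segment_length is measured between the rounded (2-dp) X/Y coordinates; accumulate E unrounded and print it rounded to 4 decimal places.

At z = 2.25 mm: the cube (footprint 18.5×20.5) is included at this height; the cube at (12.5, -2) is absent (z outside [2.5, 11]); the r=2.5 cylinder at (14, 4) contributes a regular 8-gon of circumradius 2.5; the cube at (3.5, 0.5) does not reach this height (z outside [4, 25.5]); Combining (union): the r=2.5 cylinder at (14, 4) lies entirely inside the 18.5×20.5 cube, so the union is just the 18.5×20.5 cube — 1 connected region; the r=4.5 cylinder at (4, 9) contributes a regular 8-gon of circumradius 4.5; Taking the first minus the rest: starting from the result so far, the r=4.5 cylinder at (4, 9) partially overlaps it — only the 56.67 mm² overlap (of its 57.28 mm²) is removed, clipping the outline — 1 connected region. The outline is a single polygon with 13 vertices. Extrusion per mm of travel: 0.4 × 0.15 / (π × 0.875²) = 0.024945. Accumulating E over each segment gives final E = 2.5071.

G0 X0.00 Y0.00 Z2.25
G1 X18.50 Y0.00 E0.4615
G1 X18.50 Y20.50 E0.9729
G1 X0.00 Y20.50 E1.4343
G1 X0.00 Y10.21 E1.6910
G1 X0.82 Y12.18 E1.7443
G1 X4.00 Y13.50 E1.8301
G1 X7.18 Y12.18 E1.9160
G1 X8.50 Y9.00 E2.0019
G1 X7.18 Y5.82 E2.0878
G1 X4.00 Y4.50 E2.1737
G1 X0.82 Y5.82 E2.2596
G1 X0.00 Y7.79 E2.3128
G1 X0.00 Y0.00 E2.5071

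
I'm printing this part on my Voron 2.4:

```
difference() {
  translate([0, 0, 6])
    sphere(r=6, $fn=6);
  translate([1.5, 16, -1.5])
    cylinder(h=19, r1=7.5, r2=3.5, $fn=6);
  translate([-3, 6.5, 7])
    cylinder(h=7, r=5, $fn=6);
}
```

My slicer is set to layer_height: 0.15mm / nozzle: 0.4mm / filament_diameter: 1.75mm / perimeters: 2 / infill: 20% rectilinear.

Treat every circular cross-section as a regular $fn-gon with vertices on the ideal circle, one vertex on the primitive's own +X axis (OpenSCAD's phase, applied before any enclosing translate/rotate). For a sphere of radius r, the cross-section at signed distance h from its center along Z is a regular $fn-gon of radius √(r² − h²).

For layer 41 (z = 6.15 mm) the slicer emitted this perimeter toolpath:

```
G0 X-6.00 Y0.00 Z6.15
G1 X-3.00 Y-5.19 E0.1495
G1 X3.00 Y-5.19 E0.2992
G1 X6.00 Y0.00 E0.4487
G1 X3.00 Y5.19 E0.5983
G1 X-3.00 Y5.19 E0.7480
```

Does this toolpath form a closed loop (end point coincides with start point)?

no

Start point (G0): (-6.00, 0.00). End point (last G1): the path does not return to the start — open.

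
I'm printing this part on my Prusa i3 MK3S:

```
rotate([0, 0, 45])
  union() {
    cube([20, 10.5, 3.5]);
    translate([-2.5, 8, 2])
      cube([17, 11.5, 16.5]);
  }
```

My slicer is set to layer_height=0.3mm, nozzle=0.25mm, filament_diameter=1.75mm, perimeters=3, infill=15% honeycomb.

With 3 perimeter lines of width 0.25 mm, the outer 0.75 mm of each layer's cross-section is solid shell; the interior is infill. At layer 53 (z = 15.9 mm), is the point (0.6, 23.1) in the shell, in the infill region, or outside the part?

At z = 15.9 mm: the cube is absent (z outside [0, 3.5]); the cube at (-2.5, 8) is present — its section is the full 17×11.5 rectangle; Combining (union): only the 17×11.5 cube at (-2.5, 8) is present, so the union is just that shape — 1 connected region; (rotated 45° about Z; rotation is an isometry so areas/perimeters/island counts are preserved). Overall, the cross-section is a single solid region. Undo the 45° rotation: the query point maps to (16.758, 15.910) in the un-rotated model frame. The nearest boundary edge runs (14.50, 8.00)→(14.50, 19.50); distance from the point to it = 2.26 mm. The point is not inside any of the regions above, so it lies outside the cross-section (2.26 mm from the nearest boundary).

outside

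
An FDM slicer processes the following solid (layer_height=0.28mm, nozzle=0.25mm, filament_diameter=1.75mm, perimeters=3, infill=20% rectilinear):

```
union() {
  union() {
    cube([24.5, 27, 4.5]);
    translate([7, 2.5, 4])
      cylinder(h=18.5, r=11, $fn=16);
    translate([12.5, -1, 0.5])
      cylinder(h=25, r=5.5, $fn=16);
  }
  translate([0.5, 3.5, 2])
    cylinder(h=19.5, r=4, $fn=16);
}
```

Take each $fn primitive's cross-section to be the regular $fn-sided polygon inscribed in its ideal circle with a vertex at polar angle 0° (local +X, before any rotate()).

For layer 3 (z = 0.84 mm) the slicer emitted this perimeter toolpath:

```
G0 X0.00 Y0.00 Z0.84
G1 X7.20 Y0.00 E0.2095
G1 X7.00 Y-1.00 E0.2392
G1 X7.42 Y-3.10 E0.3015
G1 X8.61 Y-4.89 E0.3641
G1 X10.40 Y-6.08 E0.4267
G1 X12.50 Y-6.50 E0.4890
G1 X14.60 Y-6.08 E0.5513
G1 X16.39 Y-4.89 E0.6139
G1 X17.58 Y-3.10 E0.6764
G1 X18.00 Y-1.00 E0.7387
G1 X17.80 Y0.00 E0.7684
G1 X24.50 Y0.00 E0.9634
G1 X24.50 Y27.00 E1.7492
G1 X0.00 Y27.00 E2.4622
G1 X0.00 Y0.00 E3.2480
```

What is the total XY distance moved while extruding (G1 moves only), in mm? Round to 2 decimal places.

Sum the Euclidean lengths of each G1 segment: total = 111.60 mm.

111.60 mm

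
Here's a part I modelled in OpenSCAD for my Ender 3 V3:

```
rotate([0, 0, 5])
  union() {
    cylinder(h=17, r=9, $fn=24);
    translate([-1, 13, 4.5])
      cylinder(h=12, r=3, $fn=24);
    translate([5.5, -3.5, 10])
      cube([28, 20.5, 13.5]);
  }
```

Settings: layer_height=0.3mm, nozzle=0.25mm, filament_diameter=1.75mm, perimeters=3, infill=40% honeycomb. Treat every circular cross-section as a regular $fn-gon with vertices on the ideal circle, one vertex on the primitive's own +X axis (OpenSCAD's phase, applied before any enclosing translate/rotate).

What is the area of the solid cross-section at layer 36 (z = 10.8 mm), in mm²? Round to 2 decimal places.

At z = 10.8 mm: the cylinder: section is a regular 24-gon, circumradius r=9 (area = (24/2)·9.000²·sin(360°/24) = 251.57 mm²); the r=3 cylinder at (-1, 13) gives a regular 24-gon of circumradius 3 (constant along its height) (area = (24/2)·3.000²·sin(360°/24) = 27.95 mm²); the 28×20.5 cube at (5.5, -3.5) contributes its full rectangle (area 574.00 mm²); Merging all regions: the regions partially overlap — summed areas 853.52 mm² minus the doubly-counted overlap 28.23 mm² gives 825.29 mm² — area = 825.29 mm²; (whole slice rotated 5° about Z — lengths, areas and connectivity unchanged). Overall, the cross-section has 2 separate islands. Net area = 825.29 mm².

825.29 mm²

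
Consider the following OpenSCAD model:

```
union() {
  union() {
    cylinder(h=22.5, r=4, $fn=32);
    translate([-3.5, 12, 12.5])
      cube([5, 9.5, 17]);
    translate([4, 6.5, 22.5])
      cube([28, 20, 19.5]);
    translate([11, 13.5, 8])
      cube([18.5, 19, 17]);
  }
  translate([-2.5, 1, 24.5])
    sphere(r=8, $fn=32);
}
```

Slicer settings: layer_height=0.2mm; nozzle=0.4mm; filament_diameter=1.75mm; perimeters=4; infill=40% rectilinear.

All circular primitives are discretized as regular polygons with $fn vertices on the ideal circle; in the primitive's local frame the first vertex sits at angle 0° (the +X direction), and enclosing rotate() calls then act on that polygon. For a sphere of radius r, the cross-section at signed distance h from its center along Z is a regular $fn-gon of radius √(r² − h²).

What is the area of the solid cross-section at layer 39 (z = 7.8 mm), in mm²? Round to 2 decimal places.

49.94 mm²

At z = 7.8 mm: the r=4 cylinder gives a regular 32-gon of circumradius 4 (constant along its height) (area = (32/2)·4.000²·sin(360°/32) = 49.94 mm²); the cube at (-3.5, 12) does not reach this height (z outside [12.5, 29.5]); the cube at (4, 6.5) does not reach this height (z outside [22.5, 42]); the cube at (11, 13.5) does not reach this height (z outside [8, 25]); Merging all regions: only the r=4 cylinder is present, so the union is just that shape — area = 49.94 mm²; the sphere at (-2.5, 1) does not reach this height (|z−center|=16.700 > r=8); Taking the union: only that combined region is present, so the union is just that shape — area = 49.94 mm². Overall, the cross-section is a single solid region. Net area = 49.94 mm².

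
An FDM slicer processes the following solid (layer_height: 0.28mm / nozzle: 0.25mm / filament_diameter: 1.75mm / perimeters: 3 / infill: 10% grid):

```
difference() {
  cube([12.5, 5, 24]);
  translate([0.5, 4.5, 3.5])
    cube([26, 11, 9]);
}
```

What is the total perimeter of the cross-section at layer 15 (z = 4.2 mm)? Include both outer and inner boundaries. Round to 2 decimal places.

35.00 mm

At z = 4.2 mm: the 12.5×5 cube contributes its full rectangle (perimeter 35.00 mm); the cube at (0.5, 4.5) (footprint 26×11) is included at this height (perimeter 74.00 mm); Subtracting the remaining from the first: starting from the 12.5×5 cube, the 26×11 cube at (0.5, 4.5) partially overlaps it — only the 6.00 mm² overlap (of its 286.00 mm²) is removed, clipping the outline — boundary = 35.00 mm. Overall, the cross-section is a single solid region. Total boundary length (outer) = 35.00 mm.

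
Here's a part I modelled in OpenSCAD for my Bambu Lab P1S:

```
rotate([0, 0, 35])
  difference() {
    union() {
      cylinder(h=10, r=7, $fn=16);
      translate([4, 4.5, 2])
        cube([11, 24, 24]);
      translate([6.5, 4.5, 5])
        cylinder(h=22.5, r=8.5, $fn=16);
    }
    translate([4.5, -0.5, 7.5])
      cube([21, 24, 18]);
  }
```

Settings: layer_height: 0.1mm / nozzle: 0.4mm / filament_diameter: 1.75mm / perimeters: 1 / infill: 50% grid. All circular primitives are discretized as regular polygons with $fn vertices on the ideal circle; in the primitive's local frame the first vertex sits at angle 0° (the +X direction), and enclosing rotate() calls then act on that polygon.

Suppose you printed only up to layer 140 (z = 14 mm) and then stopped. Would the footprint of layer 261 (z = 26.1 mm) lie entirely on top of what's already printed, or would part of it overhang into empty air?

Compare the two slices. At z = 14: the cylinder is absent (z outside [0, 10]); the 11×24 cube at (4, 4.5) contributes its full rectangle (area 264.00 mm²); the r=8.5 cylinder at (6.5, 4.5) contributes a regular 16-gon of circumradius 8.5 (area = (16/2)·8.500²·sin(360°/16) = 221.19 mm²); Taking the union: the regions partially overlap — summed areas 485.19 mm² minus the doubly-counted overlap 75.93 mm² gives 409.26 mm² — area = 409.26 mm²; the cube at (4.5, -0.5) (footprint 21×24) is included at this height (area 504.00 mm²); Subtracting the remaining from the first: starting from that combined region (409.26 mm²), the 21×24 cube at (4.5, -0.5) partially overlaps it — only the 248.80 mm² overlap (of its 504.00 mm²) is removed, clipping the outline — area = 160.47 mm²; (whole slice rotated 35° about Z — lengths, areas and connectivity unchanged). At z = 26.1: the cylinder is not intersected at this z (z outside [0, 10]); the cube at (4, 4.5) is not intersected at this z (z outside [2, 26]); the r=8.5 cylinder at (6.5, 4.5) gives a regular 16-gon of circumradius 8.5 (constant along its height) (area = (16/2)·8.500²·sin(360°/16) = 221.19 mm²); Taking the union: only the r=8.5 cylinder at (6.5, 4.5) is present, so the union is just that shape — area = 221.19 mm²; the cube at (4.5, -0.5) is absent (z outside [7.5, 25.5]); Subtracting the remaining from the first: none of the subtracted shapes is present at this height, so the result so far is unchanged — area = 221.19 mm²; (whole slice rotated 35° about Z — lengths, areas and connectivity unchanged). Checking containment: at z = 26.1 the cross-section extends beyond the z = 14 cross-section by about 121.20 mm².

part overhangs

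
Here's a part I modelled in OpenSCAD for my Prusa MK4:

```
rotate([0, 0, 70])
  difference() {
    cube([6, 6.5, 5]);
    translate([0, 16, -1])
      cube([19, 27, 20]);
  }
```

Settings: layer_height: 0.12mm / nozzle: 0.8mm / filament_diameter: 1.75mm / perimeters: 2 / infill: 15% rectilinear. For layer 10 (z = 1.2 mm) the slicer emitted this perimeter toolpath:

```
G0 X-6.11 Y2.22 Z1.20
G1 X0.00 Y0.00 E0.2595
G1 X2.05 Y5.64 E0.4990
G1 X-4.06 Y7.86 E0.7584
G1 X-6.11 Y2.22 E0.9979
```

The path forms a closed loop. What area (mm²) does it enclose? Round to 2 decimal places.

39.01 mm²

Apply the shoelace formula to the sequence of (X, Y) vertices; enclosed area = 39.01 mm².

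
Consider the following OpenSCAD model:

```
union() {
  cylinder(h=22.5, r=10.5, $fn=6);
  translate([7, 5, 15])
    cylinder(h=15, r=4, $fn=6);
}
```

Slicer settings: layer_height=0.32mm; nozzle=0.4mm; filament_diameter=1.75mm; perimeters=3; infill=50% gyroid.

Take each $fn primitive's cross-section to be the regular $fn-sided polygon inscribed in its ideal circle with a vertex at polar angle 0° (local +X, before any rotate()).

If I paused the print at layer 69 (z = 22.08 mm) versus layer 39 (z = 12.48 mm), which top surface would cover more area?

layer 69 (z = 22.08 mm)

Layer 69 (z = 22.08): the r=10.5 cylinder contributes a regular 6-gon of circumradius 10.5 (area = (6/2)·10.500²·sin(360°/6) = 286.44 mm²); the r=4 cylinder at (7, 5) contributes a regular 6-gon of circumradius 4 (area = (6/2)·4.000²·sin(360°/6) = 41.57 mm²); Merging all regions: the regions partially overlap — summed areas 328.01 mm² minus the doubly-counted overlap 24.87 mm² gives 303.14 mm² — area = 303.14 mm². So its area = 303.14 mm². Layer 39 (z = 12.48): the r=10.5 cylinder contributes a regular 6-gon of circumradius 10.5 (area = (6/2)·10.500²·sin(360°/6) = 286.44 mm²); the cylinder at (7, 5) does not reach this height (z outside [15, 30]); Combining (union): only the r=10.5 cylinder is present, so the union is just that shape — area = 286.44 mm². So its area = 286.44 mm². Layer 69 is larger (303.14 vs 286.44 mm²).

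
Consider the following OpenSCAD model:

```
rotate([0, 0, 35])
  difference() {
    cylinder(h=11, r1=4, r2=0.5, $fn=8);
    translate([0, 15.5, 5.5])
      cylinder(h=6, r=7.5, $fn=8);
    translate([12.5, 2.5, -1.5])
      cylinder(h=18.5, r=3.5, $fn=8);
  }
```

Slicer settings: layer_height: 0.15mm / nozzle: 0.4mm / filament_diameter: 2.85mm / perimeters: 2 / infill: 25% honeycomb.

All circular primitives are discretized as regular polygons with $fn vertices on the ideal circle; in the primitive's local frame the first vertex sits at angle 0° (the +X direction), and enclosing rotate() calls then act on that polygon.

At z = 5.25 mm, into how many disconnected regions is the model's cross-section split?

At z = 5.25 mm: the cone: at t=0.477 of its height the radius interpolates to r₁+(r₂−r₁)t = 2.330, giving a regular 8-gon of that circumradius; the cylinder at (0, 15.5) does not reach this height (z outside [5.5, 11.5]); the r=3.5 cylinder at (12.5, 2.5) gives a regular 8-gon of circumradius 3.5 (constant along its height); Subtracting the remaining from the first: starting from the cone, the r=3.5 cylinder at (12.5, 2.5) misses the remaining region (no effect) — 1 connected region; (whole slice rotated 35° about Z — lengths, areas and connectivity unchanged). The result has 1 disconnected region.

1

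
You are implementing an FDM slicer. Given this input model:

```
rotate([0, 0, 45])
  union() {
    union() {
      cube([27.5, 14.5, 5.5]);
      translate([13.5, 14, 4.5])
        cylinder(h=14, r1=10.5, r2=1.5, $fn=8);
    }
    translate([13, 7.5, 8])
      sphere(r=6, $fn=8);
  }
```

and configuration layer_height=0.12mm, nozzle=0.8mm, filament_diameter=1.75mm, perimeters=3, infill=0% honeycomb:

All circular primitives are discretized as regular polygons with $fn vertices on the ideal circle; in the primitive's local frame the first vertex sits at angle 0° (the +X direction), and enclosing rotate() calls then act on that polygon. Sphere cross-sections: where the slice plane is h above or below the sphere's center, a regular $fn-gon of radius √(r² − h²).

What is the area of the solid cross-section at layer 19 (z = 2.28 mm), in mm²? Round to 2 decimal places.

At z = 2.28 mm: the 27.5×14.5 cube contributes its full rectangle (area 398.75 mm²); the cone at (13.5, 14) is absent (z outside [4.5, 18.5]); Merging all regions: only the 27.5×14.5 cube is present, so the union is just that shape — area = 398.75 mm²; the r=6 sphere at (13, 7.5) contributes a regular 8-gon of circumradius √(6²−5.72²) = 1.812 (area = (8/2)·1.812²·sin(360°/8) = 9.28 mm²); Merging all regions: the r=6 sphere at (13, 7.5) lies entirely inside that combined region, so the union is just that combined region — area = 398.75 mm²; (whole slice rotated 45° about Z — lengths, areas and connectivity unchanged). Overall, the cross-section is a single solid region. Net area = 398.75 mm².

398.75 mm²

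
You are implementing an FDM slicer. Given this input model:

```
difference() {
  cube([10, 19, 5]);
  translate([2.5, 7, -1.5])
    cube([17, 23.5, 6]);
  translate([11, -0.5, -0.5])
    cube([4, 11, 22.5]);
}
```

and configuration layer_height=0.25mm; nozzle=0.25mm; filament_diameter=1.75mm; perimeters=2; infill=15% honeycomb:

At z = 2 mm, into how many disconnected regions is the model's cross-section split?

1

At z = 2 mm: the 10×19 cube contributes its full rectangle; the cube at (2.5, 7) is present — its section is the full 17×23.5 rectangle; the cube at (11, -0.5) is present — its section is the full 4×11 rectangle; Taking the first minus the rest: starting from the 10×19 cube, the 17×23.5 cube at (2.5, 7) partially overlaps it — only the 90.00 mm² overlap (of its 399.50 mm²) is removed, clipping the outline; the 4×11 cube at (11, -0.5) misses the remaining region (no effect) — 1 connected region. The result has 1 disconnected region.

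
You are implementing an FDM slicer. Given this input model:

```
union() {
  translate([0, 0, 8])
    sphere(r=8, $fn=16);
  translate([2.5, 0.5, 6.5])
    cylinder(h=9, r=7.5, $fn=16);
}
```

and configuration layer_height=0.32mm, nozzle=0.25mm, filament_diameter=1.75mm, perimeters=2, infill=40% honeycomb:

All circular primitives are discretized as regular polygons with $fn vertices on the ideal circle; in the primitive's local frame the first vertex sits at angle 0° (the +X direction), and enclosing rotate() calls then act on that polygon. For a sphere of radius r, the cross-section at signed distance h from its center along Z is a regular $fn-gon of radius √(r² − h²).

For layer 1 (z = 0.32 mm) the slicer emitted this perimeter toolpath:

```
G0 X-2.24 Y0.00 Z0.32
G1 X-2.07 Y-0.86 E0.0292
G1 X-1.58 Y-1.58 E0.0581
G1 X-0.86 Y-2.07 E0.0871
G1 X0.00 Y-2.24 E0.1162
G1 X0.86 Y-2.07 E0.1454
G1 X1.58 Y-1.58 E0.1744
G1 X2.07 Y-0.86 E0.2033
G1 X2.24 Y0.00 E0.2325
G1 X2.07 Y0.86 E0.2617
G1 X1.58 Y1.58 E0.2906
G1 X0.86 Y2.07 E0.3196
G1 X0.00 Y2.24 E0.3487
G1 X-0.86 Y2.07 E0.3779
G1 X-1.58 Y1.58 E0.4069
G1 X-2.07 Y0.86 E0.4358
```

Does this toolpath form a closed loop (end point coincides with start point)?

Start point (G0): (-2.24, 0.00). End point (last G1): the path does not return to the start — open.

no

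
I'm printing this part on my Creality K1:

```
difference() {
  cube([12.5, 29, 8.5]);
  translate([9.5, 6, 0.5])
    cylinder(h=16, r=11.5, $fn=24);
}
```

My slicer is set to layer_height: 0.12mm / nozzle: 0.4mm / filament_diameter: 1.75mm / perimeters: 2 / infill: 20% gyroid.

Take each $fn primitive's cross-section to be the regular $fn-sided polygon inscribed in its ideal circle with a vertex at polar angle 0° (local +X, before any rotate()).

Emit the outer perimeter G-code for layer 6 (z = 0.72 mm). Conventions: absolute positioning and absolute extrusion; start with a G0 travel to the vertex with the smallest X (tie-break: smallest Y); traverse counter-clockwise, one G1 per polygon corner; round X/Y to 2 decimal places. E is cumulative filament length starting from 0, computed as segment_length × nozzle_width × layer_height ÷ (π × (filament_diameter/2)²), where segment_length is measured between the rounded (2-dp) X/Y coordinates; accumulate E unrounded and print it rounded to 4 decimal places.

G0 X0.00 Y12.35 Z0.72
G1 X1.37 Y14.13 E0.0448
G1 X3.75 Y15.96 E0.1047
G1 X6.52 Y17.11 E0.1646
G1 X9.50 Y17.50 E0.2246
G1 X12.48 Y17.11 E0.2845
G1 X12.50 Y17.10 E0.2850
G1 X12.50 Y29.00 E0.5225
G1 X0.00 Y29.00 E0.7719
G1 X0.00 Y12.35 E1.1042

At z = 0.72 mm: the 12.5×29 cube contributes its full rectangle; the r=11.5 cylinder at (9.5, 6) gives a regular 24-gon of circumradius 11.5 (constant along its height); Taking the first minus the rest: starting from the 12.5×29 cube, the r=11.5 cylinder at (9.5, 6) partially overlaps it — only the 203.22 mm² overlap (of its 410.75 mm²) is removed, clipping the outline — 1 connected region. The outline is a single polygon with 9 vertices. Extrusion per mm of travel: 0.4 × 0.12 / (π × 0.875²) = 0.019956. Accumulating E over each segment gives final E = 1.1042.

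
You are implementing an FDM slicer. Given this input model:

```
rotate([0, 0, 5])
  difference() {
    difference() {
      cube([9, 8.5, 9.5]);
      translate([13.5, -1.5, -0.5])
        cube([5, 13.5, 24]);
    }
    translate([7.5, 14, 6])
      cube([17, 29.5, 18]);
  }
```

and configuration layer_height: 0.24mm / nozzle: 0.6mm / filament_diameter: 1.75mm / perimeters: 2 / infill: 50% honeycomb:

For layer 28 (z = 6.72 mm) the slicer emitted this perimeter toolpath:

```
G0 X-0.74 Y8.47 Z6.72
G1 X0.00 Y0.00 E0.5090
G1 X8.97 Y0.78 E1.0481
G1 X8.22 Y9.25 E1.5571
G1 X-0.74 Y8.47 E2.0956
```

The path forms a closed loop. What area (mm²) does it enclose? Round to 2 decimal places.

76.51 mm²

Apply the shoelace formula to the sequence of (X, Y) vertices; enclosed area = 76.51 mm².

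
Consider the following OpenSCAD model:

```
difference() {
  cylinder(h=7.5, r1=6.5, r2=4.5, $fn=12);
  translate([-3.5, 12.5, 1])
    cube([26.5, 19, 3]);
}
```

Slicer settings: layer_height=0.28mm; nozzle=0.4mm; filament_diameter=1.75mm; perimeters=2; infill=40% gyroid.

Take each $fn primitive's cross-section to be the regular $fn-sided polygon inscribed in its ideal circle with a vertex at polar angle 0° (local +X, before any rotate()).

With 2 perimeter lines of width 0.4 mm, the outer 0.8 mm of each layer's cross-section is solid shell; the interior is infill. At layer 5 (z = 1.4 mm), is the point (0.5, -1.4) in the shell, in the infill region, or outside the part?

infill

At z = 1.4 mm: the cone (r1=6.5→r2=4.5) has section circumradius 6.127 here — a regular 12-gon; the cube at (-3.5, 12.5) is present — its section is the full 26.5×19 rectangle; Subtracting the remaining from the first: starting from the cone, the 26.5×19 cube at (-3.5, 12.5) misses the remaining region (no effect) — 1 connected region. Overall, the cross-section is a single solid region. The nearest boundary edge runs (3.06, -5.31)→(-0.00, -6.13); distance from the point to it = 4.44 mm. The point is inside the cross-section and 4.44 mm from the nearest boundary — more than the 0.8 mm shell width (2 × 0.4), so it's in the infill interior.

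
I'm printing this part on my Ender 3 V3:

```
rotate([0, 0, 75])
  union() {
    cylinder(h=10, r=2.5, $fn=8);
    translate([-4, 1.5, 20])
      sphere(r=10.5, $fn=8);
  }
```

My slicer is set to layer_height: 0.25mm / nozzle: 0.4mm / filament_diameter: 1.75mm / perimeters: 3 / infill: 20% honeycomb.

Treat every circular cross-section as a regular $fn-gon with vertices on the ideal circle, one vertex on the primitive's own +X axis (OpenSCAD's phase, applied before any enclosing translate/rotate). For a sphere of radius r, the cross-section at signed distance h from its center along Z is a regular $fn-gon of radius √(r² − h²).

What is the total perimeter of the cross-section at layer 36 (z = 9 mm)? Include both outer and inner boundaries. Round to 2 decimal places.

At z = 9 mm: the cylinder: section is a regular 8-gon, circumradius r=2.5 (perimeter = 2·8·2.500·sin(180°/8) = 15.31 mm); the sphere at (-4, 1.5) is not intersected at this z (|z−center|=11.000 > r=10.5); Merging all regions: only the r=2.5 cylinder is present, so the union is just that shape — boundary = 15.31 mm; (whole slice rotated 75° about Z — lengths, areas and connectivity unchanged). Overall, the cross-section is a single solid region. Total boundary length (outer) = 15.31 mm.

15.31 mm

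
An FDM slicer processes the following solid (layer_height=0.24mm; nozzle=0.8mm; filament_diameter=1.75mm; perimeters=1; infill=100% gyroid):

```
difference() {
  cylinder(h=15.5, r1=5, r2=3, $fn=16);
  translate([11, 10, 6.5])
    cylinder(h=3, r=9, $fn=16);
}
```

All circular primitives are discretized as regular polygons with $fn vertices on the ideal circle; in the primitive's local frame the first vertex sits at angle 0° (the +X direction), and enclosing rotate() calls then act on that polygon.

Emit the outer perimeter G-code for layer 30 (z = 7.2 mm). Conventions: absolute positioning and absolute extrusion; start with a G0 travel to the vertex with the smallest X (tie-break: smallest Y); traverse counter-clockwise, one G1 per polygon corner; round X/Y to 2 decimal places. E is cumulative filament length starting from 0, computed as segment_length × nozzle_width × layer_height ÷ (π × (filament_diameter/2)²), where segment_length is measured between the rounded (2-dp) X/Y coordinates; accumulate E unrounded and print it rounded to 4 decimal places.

G0 X-4.07 Y0.00 Z7.20
G1 X-3.76 Y-1.56 E0.1270
G1 X-2.88 Y-2.88 E0.2536
G1 X-1.56 Y-3.76 E0.3802
G1 X0.00 Y-4.07 E0.5072
G1 X1.56 Y-3.76 E0.6342
G1 X2.88 Y-2.88 E0.7608
G1 X3.76 Y-1.56 E0.8874
G1 X4.07 Y0.00 E1.0144
G1 X3.76 Y1.56 E1.1414
G1 X2.88 Y2.88 E1.2680
G1 X1.56 Y3.76 E1.3946
G1 X0.00 Y4.07 E1.5216
G1 X-1.56 Y3.76 E1.6485
G1 X-2.88 Y2.88 E1.7752
G1 X-3.76 Y1.56 E1.9018
G1 X-4.07 Y0.00 E2.0288

At z = 7.2 mm: the cone: at t=0.465 of its height the radius interpolates to r₁+(r₂−r₁)t = 4.071, giving a regular 16-gon of that circumradius; the r=9 cylinder at (11, 10) gives a regular 16-gon of circumradius 9 (constant along its height); Subtracting the remaining from the first: starting from the cone, the r=9 cylinder at (11, 10) misses the remaining region (no effect) — 1 connected region. The outline is a single polygon with 16 vertices. Extrusion per mm of travel: 0.8 × 0.24 / (π × 0.875²) = 0.079824. Accumulating E over each segment gives final E = 2.0288.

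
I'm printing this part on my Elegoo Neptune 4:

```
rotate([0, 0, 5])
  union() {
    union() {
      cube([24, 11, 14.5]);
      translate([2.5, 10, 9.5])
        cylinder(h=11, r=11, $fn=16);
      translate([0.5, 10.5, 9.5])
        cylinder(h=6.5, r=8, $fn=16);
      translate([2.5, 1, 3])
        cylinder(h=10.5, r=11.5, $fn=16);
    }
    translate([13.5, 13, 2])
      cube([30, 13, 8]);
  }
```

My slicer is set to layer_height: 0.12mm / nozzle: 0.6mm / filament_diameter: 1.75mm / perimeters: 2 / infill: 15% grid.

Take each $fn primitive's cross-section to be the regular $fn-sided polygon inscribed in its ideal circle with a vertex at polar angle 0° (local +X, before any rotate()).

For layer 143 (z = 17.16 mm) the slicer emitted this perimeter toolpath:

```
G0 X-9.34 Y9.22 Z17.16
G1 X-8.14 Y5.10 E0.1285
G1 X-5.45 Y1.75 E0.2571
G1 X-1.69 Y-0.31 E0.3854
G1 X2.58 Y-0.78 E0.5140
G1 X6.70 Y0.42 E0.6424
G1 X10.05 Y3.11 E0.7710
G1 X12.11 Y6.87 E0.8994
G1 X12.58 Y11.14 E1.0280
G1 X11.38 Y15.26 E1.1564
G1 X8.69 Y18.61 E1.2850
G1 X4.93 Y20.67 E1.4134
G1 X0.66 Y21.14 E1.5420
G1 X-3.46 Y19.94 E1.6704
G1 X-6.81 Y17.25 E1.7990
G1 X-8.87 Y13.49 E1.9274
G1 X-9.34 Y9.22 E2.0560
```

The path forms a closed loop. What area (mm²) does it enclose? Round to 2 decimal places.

Apply the shoelace formula to the sequence of (X, Y) vertices; enclosed area = 370.55 mm².

370.55 mm²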